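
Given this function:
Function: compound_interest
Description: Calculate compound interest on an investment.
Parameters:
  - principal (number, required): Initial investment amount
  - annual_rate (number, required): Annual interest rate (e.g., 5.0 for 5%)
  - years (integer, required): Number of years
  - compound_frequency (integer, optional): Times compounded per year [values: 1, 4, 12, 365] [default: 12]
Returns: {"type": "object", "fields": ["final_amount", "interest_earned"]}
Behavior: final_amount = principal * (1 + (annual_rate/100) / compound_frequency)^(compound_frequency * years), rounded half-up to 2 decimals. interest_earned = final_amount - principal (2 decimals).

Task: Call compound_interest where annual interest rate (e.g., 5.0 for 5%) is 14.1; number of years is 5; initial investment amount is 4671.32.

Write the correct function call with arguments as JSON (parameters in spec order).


Mapping each described value to its parameter name:
  'Annual interest rate (e.g., 5.0 for 5%)' -> annual_rate = 14.1
  'Number of years' -> years = 5
  'Initial investment amount' -> principal = 4671.32
compound_interest({"principal": 4671.32, "annual_rate": 14.1, "years": 5})


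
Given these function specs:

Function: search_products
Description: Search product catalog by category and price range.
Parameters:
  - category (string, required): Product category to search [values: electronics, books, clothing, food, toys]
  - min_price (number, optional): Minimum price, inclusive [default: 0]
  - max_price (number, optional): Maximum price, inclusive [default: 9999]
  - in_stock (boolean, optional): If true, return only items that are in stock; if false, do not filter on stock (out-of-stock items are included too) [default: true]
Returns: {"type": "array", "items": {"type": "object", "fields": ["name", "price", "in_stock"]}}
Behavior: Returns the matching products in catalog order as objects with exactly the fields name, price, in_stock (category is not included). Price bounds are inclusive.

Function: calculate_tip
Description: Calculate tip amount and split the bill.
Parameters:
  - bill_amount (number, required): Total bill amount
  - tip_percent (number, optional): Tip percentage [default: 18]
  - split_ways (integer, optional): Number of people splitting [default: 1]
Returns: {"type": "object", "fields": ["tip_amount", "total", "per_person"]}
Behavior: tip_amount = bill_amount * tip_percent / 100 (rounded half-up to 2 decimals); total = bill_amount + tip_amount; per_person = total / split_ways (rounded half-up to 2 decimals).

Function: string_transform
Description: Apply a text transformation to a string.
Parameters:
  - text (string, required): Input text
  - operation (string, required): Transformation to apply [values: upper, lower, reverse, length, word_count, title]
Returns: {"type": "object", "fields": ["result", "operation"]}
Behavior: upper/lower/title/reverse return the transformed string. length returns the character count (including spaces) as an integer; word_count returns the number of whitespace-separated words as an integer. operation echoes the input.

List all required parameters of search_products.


Parameters of search_products and their required/optional flag:
  category: required
  min_price: optional
  max_price: optional
  in_stock: optional
category


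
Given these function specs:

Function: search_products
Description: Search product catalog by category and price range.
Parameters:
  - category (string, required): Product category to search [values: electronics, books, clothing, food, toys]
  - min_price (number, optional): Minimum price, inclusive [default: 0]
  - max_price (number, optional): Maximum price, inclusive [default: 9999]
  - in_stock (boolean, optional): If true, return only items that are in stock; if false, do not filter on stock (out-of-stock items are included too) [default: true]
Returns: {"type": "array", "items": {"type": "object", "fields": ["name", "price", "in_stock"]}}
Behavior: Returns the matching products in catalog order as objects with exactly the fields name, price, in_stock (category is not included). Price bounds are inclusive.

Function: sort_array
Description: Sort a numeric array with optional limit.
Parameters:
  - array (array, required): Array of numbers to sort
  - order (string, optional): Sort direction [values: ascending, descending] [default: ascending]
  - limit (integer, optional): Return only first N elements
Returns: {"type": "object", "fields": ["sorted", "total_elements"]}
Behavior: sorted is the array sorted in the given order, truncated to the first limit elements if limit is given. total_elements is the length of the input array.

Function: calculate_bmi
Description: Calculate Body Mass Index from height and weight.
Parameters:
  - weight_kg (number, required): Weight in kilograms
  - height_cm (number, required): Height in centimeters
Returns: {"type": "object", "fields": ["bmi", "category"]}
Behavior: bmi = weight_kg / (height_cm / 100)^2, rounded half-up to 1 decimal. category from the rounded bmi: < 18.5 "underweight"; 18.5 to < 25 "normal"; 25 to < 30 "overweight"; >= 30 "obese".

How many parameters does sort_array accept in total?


Parameters of sort_array: array (required), order (optional), limit (optional)
Total:
3


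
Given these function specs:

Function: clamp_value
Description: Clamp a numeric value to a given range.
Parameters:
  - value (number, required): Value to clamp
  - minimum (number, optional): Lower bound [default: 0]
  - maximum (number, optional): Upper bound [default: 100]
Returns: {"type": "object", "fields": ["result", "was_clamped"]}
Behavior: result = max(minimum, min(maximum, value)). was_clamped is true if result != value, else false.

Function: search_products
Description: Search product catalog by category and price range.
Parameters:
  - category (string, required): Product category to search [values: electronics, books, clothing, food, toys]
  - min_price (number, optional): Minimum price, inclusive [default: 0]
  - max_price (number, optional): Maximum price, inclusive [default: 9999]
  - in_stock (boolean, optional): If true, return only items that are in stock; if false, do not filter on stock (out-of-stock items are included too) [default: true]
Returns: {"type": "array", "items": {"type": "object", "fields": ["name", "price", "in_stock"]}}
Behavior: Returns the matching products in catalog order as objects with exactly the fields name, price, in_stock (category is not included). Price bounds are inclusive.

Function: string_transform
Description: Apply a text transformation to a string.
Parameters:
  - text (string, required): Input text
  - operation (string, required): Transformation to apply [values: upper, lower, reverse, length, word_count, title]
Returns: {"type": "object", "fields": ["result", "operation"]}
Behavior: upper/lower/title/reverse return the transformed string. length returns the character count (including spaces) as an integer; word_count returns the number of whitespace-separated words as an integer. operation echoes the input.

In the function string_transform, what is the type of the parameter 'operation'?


The string_transform spec declares:
  - operation (string, required): Transformation to apply [values: upper, lower, reverse, length, word_count, title]
Type:
string


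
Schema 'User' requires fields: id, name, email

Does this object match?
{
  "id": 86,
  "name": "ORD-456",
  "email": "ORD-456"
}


Checking required fields... All present.
Valid - all required fields present


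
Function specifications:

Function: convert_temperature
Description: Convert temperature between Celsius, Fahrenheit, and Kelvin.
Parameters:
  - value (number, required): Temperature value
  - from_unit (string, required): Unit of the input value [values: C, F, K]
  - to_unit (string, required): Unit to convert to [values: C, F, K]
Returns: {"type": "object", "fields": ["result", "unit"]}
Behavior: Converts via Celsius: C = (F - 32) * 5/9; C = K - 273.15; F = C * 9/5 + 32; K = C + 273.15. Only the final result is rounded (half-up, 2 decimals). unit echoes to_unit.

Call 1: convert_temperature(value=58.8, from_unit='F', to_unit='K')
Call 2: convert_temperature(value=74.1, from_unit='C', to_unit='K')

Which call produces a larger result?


Call 1:
  To C: (58.8 - 32) * 5/9 = 14.888889
  To K: 14.888889 + 273.15 = 288.038889
  Round to 2 decimals: 288.04
  -> 288.04 K
Call 2:
  Input already in C: 74.1
  To K: 74.1 + 273.15 = 347.25
  Round to 2 decimals: 347.25
  -> 347.25 K
Call 2 (347.25 K)


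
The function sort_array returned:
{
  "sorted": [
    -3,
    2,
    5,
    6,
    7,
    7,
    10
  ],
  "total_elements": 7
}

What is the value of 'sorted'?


[-3, 2, 5, 6, 7, 7, 10]


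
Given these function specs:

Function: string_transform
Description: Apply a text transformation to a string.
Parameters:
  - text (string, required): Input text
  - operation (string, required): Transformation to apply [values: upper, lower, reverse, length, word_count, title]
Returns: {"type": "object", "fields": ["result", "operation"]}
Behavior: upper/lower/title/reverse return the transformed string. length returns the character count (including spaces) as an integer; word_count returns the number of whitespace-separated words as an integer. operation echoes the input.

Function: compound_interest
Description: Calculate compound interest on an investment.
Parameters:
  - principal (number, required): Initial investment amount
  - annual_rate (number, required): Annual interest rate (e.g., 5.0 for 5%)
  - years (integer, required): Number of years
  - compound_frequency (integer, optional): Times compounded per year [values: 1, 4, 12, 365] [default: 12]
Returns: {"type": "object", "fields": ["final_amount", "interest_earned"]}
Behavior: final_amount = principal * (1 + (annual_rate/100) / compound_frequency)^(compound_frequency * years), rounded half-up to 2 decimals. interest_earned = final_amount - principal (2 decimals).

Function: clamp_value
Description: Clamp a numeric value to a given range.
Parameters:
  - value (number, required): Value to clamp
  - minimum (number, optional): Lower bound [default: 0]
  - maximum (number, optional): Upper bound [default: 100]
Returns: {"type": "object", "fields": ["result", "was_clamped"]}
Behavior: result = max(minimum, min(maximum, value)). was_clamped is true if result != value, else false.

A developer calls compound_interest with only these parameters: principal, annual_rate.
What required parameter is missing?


Required parameters: principal, annual_rate, years
Provided: principal, annual_rate
Missing: years
years


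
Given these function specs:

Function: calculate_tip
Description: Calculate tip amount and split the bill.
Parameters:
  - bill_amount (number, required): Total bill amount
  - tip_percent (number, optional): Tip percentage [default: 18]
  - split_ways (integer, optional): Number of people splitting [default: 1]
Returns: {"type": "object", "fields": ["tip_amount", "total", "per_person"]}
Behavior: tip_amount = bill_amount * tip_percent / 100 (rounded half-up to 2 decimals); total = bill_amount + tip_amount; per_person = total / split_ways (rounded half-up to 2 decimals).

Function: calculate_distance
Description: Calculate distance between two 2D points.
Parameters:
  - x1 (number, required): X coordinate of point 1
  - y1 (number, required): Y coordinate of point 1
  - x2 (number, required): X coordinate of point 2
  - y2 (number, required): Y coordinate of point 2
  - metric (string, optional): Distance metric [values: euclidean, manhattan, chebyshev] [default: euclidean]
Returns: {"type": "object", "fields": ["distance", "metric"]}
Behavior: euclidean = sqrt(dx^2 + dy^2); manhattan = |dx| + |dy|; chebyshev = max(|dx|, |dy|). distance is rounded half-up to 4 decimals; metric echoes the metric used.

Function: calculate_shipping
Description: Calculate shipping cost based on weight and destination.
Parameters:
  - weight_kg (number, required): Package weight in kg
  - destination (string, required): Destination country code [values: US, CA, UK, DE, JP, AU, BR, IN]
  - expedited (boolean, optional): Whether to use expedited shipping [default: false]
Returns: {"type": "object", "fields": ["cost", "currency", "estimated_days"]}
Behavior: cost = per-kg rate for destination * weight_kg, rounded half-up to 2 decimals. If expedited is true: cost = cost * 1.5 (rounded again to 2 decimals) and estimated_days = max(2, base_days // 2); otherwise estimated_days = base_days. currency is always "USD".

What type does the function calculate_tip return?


The calculate_tip spec declares Returns: {"type": "object", "fields": ["tip_amount", "total", "per_person"]}
Type:
object


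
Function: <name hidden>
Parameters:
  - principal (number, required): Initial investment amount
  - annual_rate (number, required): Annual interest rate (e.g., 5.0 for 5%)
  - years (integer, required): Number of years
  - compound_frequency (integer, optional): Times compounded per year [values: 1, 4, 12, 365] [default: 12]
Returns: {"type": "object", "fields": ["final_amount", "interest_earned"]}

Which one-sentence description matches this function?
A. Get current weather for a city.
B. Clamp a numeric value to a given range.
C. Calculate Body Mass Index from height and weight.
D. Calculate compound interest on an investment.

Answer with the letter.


Parameters principal, annual_rate, years, compound_frequency and return ["final_amount", "interest_earned"] fit: Calculate compound interest on an investment.
D


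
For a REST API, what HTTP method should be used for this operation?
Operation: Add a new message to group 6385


GET = read, POST = create, PUT = update/replace, DELETE = remove
This operation is a create.
POST


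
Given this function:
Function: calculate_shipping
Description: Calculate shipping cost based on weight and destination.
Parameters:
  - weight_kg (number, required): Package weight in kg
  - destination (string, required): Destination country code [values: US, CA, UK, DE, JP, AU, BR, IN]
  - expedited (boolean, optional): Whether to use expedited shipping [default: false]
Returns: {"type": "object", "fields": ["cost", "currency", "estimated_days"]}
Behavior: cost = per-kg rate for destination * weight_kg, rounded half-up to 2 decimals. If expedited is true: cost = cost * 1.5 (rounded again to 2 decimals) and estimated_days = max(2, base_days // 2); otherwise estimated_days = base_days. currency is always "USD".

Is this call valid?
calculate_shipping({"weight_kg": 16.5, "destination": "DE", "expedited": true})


Checking all required parameters present and types match... All valid.
Valid


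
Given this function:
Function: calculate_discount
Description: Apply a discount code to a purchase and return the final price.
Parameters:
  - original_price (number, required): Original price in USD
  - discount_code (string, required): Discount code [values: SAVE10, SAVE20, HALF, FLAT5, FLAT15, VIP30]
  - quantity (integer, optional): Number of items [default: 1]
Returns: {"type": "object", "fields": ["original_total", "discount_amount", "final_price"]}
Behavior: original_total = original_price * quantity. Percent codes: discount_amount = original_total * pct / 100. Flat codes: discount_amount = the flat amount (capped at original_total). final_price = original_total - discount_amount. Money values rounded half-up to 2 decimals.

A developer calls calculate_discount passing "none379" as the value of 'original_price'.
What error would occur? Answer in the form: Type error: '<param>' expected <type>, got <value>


Spec: 'original_price' is declared as number; "none379" is a string.
Type error: 'original_price' expected number, got "none379"


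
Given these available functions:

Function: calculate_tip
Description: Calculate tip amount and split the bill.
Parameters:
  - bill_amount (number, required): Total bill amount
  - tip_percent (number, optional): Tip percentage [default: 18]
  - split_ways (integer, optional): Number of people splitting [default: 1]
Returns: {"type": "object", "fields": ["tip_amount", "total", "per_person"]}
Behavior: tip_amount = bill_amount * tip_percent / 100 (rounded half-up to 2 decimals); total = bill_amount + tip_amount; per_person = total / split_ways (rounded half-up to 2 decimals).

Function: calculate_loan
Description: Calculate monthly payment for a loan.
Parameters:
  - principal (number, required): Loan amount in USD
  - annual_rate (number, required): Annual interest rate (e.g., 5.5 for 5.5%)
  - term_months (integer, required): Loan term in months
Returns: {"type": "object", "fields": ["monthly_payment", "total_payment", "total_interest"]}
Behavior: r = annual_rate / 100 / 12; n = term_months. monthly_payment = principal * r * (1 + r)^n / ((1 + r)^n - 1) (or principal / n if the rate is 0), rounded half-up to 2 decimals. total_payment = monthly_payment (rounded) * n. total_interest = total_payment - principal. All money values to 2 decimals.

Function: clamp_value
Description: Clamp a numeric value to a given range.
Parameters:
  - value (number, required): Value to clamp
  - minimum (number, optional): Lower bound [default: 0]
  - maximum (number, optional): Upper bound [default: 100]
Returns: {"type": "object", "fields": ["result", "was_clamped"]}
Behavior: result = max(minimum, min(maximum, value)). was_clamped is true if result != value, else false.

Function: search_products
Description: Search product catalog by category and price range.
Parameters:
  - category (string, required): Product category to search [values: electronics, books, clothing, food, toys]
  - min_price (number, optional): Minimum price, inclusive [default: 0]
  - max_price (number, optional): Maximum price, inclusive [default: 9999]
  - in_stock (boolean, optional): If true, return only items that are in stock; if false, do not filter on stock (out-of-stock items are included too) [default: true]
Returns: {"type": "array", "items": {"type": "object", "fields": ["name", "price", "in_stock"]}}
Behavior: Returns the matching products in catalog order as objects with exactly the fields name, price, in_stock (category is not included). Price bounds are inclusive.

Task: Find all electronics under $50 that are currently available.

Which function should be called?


The task needs a function whose description is: Search product catalog by category and price range.
search_products


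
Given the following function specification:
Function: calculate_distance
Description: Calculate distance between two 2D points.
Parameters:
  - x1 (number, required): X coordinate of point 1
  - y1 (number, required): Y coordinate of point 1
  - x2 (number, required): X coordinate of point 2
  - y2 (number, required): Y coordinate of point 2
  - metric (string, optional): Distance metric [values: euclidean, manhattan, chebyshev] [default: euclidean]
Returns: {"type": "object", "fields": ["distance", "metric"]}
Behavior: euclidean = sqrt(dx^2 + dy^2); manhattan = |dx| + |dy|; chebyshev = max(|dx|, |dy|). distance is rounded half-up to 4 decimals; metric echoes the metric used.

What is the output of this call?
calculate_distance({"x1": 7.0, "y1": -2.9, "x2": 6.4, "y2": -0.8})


Defaults applied: metric=euclidean
|dx| = |6.4 - 7| = 0.6; |dy| = |-0.8 - -2.9| = 2.1
euclidean: sqrt(0.6^2 + 2.1^2) = sqrt(4.77) = 2.184033
Round to 4 decimals: 2.184
Output:
{"distance": 2.184, "metric": "euclidean"}


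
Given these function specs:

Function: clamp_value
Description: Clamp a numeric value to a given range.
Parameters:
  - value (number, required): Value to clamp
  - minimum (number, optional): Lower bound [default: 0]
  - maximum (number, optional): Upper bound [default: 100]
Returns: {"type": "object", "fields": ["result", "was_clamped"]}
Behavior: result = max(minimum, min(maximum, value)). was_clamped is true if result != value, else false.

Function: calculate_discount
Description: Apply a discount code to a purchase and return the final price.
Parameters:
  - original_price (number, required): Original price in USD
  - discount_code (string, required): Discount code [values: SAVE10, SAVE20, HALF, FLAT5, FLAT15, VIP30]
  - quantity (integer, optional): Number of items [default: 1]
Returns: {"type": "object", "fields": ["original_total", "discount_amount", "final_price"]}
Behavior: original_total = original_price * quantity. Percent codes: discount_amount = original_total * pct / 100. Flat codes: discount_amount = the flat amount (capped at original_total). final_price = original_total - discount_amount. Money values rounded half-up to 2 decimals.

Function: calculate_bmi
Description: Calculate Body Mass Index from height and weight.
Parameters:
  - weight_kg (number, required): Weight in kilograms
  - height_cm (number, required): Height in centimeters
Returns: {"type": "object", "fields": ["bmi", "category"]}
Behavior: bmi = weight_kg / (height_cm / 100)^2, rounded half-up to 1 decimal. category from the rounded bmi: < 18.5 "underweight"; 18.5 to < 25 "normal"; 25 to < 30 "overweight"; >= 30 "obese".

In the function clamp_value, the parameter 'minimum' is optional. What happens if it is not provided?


The clamp_value spec declares:
  - minimum (number, optional): Lower bound [default: 0]
It defaults to 0


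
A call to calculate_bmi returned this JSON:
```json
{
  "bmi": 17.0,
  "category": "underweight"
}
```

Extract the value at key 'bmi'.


17.0


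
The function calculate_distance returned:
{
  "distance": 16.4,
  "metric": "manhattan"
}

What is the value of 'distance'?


16.4


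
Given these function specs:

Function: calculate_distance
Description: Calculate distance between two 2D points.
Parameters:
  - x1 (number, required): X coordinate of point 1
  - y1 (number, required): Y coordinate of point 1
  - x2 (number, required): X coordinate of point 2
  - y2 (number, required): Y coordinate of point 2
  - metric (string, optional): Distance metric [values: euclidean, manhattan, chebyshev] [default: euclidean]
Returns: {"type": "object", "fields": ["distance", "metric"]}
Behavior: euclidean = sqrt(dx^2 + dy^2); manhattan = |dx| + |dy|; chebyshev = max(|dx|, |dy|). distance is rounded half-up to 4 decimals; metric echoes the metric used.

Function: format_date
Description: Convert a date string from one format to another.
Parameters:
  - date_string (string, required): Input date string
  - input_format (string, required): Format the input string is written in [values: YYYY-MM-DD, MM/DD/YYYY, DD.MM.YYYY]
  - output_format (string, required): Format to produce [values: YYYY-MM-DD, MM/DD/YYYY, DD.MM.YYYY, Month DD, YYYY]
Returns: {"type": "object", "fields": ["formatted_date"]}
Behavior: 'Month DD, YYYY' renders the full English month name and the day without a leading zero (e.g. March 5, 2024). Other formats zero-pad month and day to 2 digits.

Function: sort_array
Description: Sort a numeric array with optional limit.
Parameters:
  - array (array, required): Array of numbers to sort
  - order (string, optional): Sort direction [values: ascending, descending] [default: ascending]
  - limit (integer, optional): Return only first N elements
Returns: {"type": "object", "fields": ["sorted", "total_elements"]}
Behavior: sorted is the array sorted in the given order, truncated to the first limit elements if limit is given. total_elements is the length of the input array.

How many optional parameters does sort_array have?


Parameters of sort_array: array (required), order (optional), limit (optional)
Optional count:
2


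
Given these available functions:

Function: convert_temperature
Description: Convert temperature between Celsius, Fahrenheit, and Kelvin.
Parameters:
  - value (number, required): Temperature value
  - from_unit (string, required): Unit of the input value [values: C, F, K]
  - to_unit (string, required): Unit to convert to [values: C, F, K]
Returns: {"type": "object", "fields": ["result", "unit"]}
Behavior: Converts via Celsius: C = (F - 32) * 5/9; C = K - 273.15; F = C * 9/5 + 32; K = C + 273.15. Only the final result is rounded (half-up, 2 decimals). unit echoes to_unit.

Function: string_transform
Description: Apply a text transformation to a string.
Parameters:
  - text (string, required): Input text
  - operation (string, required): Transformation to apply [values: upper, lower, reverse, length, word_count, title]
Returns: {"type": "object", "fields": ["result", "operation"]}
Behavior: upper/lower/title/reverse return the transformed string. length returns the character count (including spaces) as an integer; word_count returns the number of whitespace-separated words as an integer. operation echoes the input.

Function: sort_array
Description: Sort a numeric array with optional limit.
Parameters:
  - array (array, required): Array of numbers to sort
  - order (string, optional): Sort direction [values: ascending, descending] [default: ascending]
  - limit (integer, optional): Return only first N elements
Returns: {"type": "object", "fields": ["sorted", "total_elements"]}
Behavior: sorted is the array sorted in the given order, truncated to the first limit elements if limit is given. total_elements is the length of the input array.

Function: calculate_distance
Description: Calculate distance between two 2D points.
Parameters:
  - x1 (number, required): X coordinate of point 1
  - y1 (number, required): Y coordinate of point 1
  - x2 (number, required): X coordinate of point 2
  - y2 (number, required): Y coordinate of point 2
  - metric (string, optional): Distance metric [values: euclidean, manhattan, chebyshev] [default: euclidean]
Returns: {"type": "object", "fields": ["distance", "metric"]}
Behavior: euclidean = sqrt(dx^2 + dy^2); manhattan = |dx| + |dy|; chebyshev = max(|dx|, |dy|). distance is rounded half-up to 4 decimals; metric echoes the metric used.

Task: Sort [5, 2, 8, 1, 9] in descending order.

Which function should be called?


The task needs a function whose description is: Sort a numeric array with optional limit.
sort_array


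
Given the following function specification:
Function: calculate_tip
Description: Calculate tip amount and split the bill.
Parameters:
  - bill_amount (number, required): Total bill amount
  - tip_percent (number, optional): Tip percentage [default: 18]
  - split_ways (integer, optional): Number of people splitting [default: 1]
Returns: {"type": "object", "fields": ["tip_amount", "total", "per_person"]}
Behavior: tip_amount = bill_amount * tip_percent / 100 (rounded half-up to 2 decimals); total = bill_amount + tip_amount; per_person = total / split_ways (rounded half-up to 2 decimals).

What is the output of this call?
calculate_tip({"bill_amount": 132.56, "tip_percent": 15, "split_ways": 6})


tip_amount = 132.56 * 15/100 = 19.884 -> 19.88
total = 132.56 + 19.88 = 152.44
per_person = 152.44 / 6 = 25.406667 -> 25.41
Output:
{"tip_amount": 19.88, "total": 152.44, "per_person": 25.41}


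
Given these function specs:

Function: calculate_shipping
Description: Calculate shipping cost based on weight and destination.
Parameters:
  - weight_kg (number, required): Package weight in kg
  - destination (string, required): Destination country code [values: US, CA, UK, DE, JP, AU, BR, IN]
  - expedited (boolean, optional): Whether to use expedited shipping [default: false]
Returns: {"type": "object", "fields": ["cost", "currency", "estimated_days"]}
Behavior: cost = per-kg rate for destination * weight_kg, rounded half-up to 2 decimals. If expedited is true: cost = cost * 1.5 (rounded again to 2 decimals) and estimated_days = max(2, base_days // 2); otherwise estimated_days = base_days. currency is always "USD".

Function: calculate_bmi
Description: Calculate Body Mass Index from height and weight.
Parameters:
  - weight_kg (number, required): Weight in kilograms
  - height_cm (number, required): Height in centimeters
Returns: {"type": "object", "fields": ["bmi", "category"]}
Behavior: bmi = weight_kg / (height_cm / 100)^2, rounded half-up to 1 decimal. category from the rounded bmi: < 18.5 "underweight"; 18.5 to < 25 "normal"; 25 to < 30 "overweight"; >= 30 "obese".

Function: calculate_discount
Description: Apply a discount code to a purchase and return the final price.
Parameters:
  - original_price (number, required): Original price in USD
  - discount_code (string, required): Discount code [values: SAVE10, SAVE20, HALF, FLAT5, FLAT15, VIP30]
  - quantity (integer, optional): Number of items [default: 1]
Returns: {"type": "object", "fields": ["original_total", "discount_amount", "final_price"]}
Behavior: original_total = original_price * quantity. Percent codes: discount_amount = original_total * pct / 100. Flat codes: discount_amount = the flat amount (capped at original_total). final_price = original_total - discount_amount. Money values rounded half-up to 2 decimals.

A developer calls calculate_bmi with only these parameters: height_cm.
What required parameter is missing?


Required parameters: weight_kg, height_cm
Provided: height_cm
Missing: weight_kg
weight_kg


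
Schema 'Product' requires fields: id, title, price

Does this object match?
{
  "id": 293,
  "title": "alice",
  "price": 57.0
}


Checking required fields... All present.
Valid - all required fields present


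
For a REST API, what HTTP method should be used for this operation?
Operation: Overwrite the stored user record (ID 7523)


GET = read, POST = create, PUT = update/replace, DELETE = remove
This operation is an update/replace.
PUT


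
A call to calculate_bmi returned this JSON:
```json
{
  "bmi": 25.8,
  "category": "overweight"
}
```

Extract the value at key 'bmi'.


25.8


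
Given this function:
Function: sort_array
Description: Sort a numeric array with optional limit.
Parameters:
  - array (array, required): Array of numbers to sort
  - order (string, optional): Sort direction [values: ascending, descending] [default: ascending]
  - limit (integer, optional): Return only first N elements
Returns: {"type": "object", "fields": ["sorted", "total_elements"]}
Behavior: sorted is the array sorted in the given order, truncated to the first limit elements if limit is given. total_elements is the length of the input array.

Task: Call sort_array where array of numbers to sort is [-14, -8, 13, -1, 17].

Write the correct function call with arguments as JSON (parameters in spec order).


Mapping each described value to its parameter name:
  'Array of numbers to sort' -> array = [-14, -8, 13, -1, 17]
sort_array({"array": [-14, -8, 13, -1, 17]})


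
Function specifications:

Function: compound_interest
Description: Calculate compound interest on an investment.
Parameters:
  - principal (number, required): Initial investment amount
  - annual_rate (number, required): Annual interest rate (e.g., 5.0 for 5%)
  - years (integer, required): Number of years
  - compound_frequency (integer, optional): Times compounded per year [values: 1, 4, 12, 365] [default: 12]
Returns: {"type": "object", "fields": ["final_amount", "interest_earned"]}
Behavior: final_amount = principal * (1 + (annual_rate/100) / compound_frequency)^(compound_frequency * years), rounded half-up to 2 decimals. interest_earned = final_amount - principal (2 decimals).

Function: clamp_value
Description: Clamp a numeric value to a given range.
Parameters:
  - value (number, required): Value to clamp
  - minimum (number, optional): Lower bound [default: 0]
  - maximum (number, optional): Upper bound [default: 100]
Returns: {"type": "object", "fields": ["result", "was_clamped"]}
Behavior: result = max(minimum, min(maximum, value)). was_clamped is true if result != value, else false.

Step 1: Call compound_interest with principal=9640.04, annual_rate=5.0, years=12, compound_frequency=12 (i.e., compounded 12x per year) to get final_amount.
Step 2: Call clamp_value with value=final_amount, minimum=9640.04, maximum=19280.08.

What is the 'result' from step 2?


Step 1: compound_interest
  rate per period = 5.0/100/12 = 0.004166666667 (keep full precision); periods = 12 * 12 = 144
  (1 + 0.004166666667)^144 = 1.81984887
  final_amount = 9640.04 * 1.81984887 = 17543.41594 -> 17543.42
  interest_earned = 17543.42 - 9640.04 = 7903.38
  -> final_amount = 17543.42
Step 2: clamp_value(value=17543.42, minimum=9640.04, maximum=19280.08)
  result = max(9640.04, min(19280.08, 17543.42)) = max(9640.04, 17543.42) = 17543.42
  was_clamped = (17543.42 != 17543.42) = false
  -> result = 17543.42
17543.42


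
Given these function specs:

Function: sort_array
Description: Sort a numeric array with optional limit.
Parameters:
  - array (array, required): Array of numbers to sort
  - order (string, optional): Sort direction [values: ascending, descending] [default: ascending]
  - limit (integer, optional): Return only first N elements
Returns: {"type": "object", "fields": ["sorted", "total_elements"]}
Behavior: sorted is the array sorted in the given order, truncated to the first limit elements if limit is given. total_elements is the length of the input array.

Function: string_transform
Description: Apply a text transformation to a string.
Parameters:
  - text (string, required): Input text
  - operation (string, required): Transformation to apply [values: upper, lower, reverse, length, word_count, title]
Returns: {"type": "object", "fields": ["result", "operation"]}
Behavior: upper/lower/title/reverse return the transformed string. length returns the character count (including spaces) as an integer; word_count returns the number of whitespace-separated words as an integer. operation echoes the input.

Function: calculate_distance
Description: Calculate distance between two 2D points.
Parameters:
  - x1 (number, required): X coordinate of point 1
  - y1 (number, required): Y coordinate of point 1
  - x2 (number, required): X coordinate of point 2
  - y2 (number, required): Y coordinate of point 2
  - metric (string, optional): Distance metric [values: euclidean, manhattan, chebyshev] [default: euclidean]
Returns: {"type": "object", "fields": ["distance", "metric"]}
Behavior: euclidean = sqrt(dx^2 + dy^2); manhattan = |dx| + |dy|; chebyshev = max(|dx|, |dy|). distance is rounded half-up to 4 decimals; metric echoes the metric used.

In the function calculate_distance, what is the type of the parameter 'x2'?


The calculate_distance spec declares:
  - x2 (number, required): X coordinate of point 2
Type:
number


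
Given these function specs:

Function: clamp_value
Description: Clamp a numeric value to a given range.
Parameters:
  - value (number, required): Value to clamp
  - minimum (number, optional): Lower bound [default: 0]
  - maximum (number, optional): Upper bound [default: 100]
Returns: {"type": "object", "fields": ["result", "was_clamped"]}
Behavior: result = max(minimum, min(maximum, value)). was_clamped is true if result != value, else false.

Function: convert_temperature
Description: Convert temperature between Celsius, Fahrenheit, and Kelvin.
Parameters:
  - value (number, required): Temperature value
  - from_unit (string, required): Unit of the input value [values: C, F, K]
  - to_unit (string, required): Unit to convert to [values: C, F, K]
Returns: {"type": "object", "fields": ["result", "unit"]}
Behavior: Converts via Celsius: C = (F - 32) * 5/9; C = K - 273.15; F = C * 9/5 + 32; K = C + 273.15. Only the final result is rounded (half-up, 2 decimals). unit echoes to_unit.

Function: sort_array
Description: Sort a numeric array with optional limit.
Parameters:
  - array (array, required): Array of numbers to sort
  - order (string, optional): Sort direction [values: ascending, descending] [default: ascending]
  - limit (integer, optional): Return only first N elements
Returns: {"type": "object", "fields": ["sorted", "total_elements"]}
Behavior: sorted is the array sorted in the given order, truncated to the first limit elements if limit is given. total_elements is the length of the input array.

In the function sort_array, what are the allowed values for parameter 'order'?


The sort_array spec declares:
  - order (string, optional): Sort direction [values: ascending, descending] [default: ascending]
Allowed values:
ascending, descending


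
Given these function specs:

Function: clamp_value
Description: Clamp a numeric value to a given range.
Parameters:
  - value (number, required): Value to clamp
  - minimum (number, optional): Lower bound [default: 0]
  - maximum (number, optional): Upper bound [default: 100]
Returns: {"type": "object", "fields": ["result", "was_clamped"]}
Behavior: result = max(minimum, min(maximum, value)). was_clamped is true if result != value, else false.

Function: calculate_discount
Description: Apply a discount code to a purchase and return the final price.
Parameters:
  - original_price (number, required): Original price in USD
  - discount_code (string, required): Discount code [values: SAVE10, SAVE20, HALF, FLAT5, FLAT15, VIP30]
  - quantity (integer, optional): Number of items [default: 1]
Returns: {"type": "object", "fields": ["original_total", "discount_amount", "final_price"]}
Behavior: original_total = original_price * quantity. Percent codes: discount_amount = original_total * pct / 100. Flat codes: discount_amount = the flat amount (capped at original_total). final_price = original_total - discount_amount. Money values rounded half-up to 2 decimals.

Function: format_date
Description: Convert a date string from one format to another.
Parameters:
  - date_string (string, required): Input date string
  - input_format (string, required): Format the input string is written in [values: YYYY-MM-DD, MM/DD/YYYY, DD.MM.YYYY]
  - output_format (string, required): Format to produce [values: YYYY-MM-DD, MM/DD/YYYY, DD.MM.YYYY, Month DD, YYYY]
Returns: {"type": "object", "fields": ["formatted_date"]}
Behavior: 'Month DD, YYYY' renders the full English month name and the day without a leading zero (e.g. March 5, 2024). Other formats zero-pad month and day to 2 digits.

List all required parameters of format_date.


Parameters of format_date and their required/optional flag:
  date_string: required
  input_format: required
  output_format: required
date_string, input_format, output_format


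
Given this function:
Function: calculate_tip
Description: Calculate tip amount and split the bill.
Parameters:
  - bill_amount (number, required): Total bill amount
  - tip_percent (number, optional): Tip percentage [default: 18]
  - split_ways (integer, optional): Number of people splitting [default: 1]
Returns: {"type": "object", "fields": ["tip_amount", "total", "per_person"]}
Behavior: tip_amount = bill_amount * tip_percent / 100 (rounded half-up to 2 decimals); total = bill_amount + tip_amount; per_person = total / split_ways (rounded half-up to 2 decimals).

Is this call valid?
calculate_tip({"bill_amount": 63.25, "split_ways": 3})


Checking all required parameters present and types match... All valid.
Valid


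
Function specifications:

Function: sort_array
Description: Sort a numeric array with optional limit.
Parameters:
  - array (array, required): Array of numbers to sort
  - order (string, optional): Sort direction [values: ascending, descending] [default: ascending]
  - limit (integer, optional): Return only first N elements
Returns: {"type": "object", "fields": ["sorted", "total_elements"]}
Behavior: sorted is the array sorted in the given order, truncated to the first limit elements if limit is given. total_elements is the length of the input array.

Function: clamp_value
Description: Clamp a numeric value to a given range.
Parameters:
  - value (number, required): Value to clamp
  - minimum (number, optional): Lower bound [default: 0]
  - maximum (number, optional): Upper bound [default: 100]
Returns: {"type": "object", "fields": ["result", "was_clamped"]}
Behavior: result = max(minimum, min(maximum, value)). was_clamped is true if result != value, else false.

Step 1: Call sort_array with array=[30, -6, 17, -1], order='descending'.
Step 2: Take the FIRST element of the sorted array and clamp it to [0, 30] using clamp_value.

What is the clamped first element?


Step 1: sort_array(order=descending)
  sorted: [30, 17, -1, -6]
  -> first element = 30
Step 2: clamp_value(value=30, minimum=0, maximum=30)
  result = max(0, min(30, 30)) = max(0, 30) = 30
  was_clamped = (30 != 30) = false
  -> result = 30
30


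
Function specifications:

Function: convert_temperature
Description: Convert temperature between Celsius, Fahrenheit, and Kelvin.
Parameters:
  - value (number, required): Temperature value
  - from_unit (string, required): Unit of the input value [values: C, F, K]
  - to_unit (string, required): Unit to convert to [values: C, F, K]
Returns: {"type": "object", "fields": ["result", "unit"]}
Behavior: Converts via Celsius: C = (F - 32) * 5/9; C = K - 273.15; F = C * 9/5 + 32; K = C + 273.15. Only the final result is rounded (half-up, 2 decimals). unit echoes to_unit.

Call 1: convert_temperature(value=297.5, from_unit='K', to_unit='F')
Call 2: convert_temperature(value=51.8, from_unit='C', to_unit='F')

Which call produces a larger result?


Call 1:
  To C: 297.5 - 273.15 = 24.35
  To F: 24.35 * 9/5 + 32 = 75.83
  Round to 2 decimals: 75.83
  -> 75.83 F
Call 2:
  Input already in C: 51.8
  To F: 51.8 * 9/5 + 32 = 125.24
  Round to 2 decimals: 125.24
  -> 125.24 F
Call 2 (125.24 F)
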